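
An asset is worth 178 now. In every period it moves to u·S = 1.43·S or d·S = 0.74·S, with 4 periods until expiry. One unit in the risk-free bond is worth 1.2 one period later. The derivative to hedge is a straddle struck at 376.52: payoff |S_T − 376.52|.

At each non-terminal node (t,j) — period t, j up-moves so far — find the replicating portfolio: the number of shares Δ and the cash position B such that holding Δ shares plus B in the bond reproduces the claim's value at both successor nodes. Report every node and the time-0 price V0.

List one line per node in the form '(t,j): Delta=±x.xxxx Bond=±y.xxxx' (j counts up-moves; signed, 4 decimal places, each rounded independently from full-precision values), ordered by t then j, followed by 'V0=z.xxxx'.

(0,0): Delta=0.0391 Bond=69.9965
(1,0): Delta=-0.9412 Bond=213.1179
(1,1): Delta=0.2927 Bond=19.4348
(2,0): Delta=-1.0000 Bond=261.4722
(2,1): Delta=-0.9260 Bond=252.8761
(2,2): Delta=0.6080 Bond=-91.4555
(3,0): Delta=-1.0000 Bond=313.7667
(3,1): Delta=-1.0000 Bond=313.7667
(3,2): Delta=-0.9068 Bond=298.2936
(3,3): Delta=1.0000 Bond=-313.7667
V0=76.9510

Under the risk-neutral measure, an up-move has probability p* = (R−d)/(u−d) = 0.6667 and values discount at R = 1.2.
At expiry t=4: V(4,0)=323.1439, V(4,1)=273.3743, V(4,2)=177.1979, V(4,3)=8.6565, V(4,4)=367.8076
  t=3,j=0: stock 72.1299 → up 103.1457 (V=273.3743), down 53.3761 (V=323.1439). Price 241.6368; hedge Δ=-1.0000, bond B=313.7667.
  t=3,j=1: stock 139.3861 → up 199.3221 (V=177.1979), down 103.1457 (V=273.3743). Price 174.3806; hedge Δ=-1.0000, bond B=313.7667.
  t=3,j=2: stock 269.3542 → up 385.1765 (V=8.6565), down 199.3221 (V=177.1979). Price 54.0308; hedge Δ=-0.9068, bond B=298.2936.
  t=3,j=3: stock 520.5088 → up 744.3276 (V=367.8076), down 385.1765 (V=8.6565). Price 206.7422; hedge Δ=1.0000, bond B=-313.7667.
  t=2,j=0: stock 97.4728 → up 139.3861 (V=174.3806), down 72.1299 (V=241.6368). Price 163.9994; hedge Δ=-1.0000, bond B=261.4722.
  t=2,j=1: stock 188.3596 → up 269.3542 (V=54.0308), down 139.3861 (V=174.3806). Price 78.4562; hedge Δ=-0.9260, bond B=252.8761.
  t=2,j=2: stock 363.9922 → up 520.5088 (V=206.7422), down 269.3542 (V=54.0308). Price 129.8653; hedge Δ=0.6080, bond B=-91.4555.
  t=1,j=0: stock 131.7200 → up 188.3596 (V=78.4562), down 97.4728 (V=163.9994). Price 89.1422; hedge Δ=-0.9412, bond B=213.1179.
  t=1,j=1: stock 254.5400 → up 363.9922 (V=129.8653), down 188.3596 (V=78.4562). Price 93.9408; hedge Δ=0.2927, bond B=19.4348.
  t=0,j=0: stock 178.0000 → up 254.5400 (V=93.9408), down 131.7200 (V=89.1422). Price 76.9510; hedge Δ=0.0391, bond B=69.9965.
Self-financing check: at every node Δ·S+B equals the discounted successor values.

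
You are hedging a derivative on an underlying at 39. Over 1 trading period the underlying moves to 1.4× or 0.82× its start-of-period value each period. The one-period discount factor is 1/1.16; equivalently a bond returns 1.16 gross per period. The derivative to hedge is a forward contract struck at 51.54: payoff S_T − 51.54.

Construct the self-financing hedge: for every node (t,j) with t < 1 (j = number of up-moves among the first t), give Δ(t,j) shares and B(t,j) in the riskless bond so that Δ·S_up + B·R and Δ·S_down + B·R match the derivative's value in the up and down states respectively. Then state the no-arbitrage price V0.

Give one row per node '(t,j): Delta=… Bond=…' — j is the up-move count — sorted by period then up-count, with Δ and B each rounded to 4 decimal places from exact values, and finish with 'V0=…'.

The replicating-portfolio and risk-neutral prices coincide; use p* = (1.16−0.82)/(1.4−0.82) = 0.5862 for the latter.
Terminal payoffs: V(1,0)=-19.5600, V(1,1)=3.0600
(0,0): S=39.0000. Δ = (V_up−V_dn)/(S_up−S_dn) = (3.0600−-19.5600)/(54.6000−31.9800) = 1.0000. V = [p*·3.0600 + (1−p*)·-19.5600]/1.16 = -5.4310. B = V − Δ·S = -44.4310.
Each (Δ,B) replicates both successor values, so the strategy is self-financing and V0 is arbitrage-free.

(0,0): Delta=1.0000 Bond=-44.4310
V0=-5.4310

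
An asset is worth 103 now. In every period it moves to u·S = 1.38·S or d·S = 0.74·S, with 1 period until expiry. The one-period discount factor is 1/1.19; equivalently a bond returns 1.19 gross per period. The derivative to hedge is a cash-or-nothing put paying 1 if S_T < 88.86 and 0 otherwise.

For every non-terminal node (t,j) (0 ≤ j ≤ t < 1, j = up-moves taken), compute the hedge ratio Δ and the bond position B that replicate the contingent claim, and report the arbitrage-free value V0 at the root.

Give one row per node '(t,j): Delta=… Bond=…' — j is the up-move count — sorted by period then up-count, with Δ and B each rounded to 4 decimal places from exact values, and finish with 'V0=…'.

(0,0): Delta=-0.0152 Bond=1.8120
V0=0.2495

No-arbitrage ⇒ martingale measure with p* = (R−d)/(u−d) = 0.7031.
Terminal payoffs: V(1,0)=1.0000, V(1,1)=0.0000
(0,0): S=103.0000. Δ = (V_up−V_dn)/(S_up−S_dn) = (0.0000−1.0000)/(142.1400−76.2200) = -0.0152. V = [p*·0.0000 + (1−p*)·1.0000]/1.19 = 0.2495. B = V − Δ·S = 1.8120.
Self-financing check: at every node Δ·S+B equals the discounted successor values.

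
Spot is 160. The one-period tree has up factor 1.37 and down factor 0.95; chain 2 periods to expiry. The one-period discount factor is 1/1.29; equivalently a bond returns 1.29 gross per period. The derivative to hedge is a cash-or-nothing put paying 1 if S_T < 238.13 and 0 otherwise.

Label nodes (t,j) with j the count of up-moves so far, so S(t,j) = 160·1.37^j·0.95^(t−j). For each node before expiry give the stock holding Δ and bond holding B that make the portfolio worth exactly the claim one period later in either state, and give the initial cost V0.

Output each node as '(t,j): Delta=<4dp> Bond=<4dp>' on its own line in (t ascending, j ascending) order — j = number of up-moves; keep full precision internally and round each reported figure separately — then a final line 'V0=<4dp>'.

Under the risk-neutral measure, an up-move has probability p* = (R−d)/(u−d) = 0.8095 and values discount at R = 1.29.
Payoff layer (t=2): V(2,0)=1.0000, V(2,1)=1.0000, V(2,2)=0.0000
  t=1,j=0: stock 152.0000 → up 208.2400 (V=1.0000), down 144.4000 (V=1.0000). Price 0.7752; hedge Δ=0.0000, bond B=0.7752.
  t=1,j=1: stock 219.2000 → up 300.3040 (V=0.0000), down 208.2400 (V=1.0000). Price 0.1477; hedge Δ=-0.0109, bond B=2.5286.
  t=0,j=0: stock 160.0000 → up 219.2000 (V=0.1477), down 152.0000 (V=0.7752). Price 0.2071; hedge Δ=-0.0093, bond B=1.7013.
Root portfolio cost Δ·160+B reproduces V0=0.2071.

(0,0): Delta=-0.0093 Bond=1.7013
(1,0): Delta=0.0000 Bond=0.7752
(1,1): Delta=-0.0109 Bond=2.5286
V0=0.2071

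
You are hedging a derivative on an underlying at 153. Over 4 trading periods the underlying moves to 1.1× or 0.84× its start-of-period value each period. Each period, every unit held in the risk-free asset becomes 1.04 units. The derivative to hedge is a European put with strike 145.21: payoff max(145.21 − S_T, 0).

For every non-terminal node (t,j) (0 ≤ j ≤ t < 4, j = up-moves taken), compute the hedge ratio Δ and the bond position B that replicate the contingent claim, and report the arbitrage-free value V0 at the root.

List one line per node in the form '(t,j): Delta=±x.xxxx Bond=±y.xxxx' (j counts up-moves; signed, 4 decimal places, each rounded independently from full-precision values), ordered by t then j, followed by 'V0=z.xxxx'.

(0,0): Delta=-0.2248 Bond=38.3834
(1,0): Delta=-0.5768 Bond=85.1591
(1,1): Delta=-0.1441 Bond=26.3466
(2,0): Delta=-1.0000 Bond=134.2548
(2,1): Delta=-0.4798 Bond=74.8586
(2,2): Delta=-0.0672 Bond=13.1630
(3,0): Delta=-1.0000 Bond=139.6250
(3,1): Delta=-1.0000 Bond=139.6250
(3,2): Delta=-0.3607 Bond=59.3214
(3,3): Delta=0.0000 Bond=0.0000
V0=3.9935

The replicating-portfolio and risk-neutral prices coincide; use p* = (1.04−0.84)/(1.1−0.84) = 0.7692 for the latter.
Terminal payoffs: V(4,0)=69.0357, V(4,1)=45.4579, V(4,2)=14.5823, V(4,3)=0.0000, V(4,4)=0.0000
Node (3,0) S=90.6837: V=(p*·45.4579+(1−p*)·69.0357)/1.04=48.9413; Δ=(45.4579−69.0357)/(99.7521−76.1743)=-1.0000; B=V−Δ·S=139.6250
Node (3,1) S=118.7525: V=(p*·14.5823+(1−p*)·45.4579)/1.04=20.8725; Δ=(14.5823−45.4579)/(130.6277−99.7521)=-1.0000; B=V−Δ·S=139.6250
Node (3,2) S=155.5092: V=(p*·0.0000+(1−p*)·14.5823)/1.04=3.2357; Δ=(0.0000−14.5823)/(171.0601−130.6277)=-0.3607; B=V−Δ·S=59.3214
Node (3,3) S=203.6430: V=(p*·0.0000+(1−p*)·0.0000)/1.04=0.0000; Δ=(0.0000−0.0000)/(224.0073−171.0601)=0.0000; B=V−Δ·S=0.0000
Node (2,0) S=107.9568: V=(p*·20.8725+(1−p*)·48.9413)/1.04=26.2980; Δ=(20.8725−48.9413)/(118.7525−90.6837)=-1.0000; B=V−Δ·S=134.2548
Node (2,1) S=141.3720: V=(p*·3.2357+(1−p*)·20.8725)/1.04=7.0248; Δ=(3.2357−20.8725)/(155.5092−118.7525)=-0.4798; B=V−Δ·S=74.8586
Node (2,2) S=185.1300: V=(p*·0.0000+(1−p*)·3.2357)/1.04=0.7180; Δ=(0.0000−3.2357)/(203.6430−155.5092)=-0.0672; B=V−Δ·S=13.1630
Node (1,0) S=128.5200: V=(p*·7.0248+(1−p*)·26.2980)/1.04=11.0312; Δ=(7.0248−26.2980)/(141.3720−107.9568)=-0.5768; B=V−Δ·S=85.1591
Node (1,1) S=168.3000: V=(p*·0.7180+(1−p*)·7.0248)/1.04=2.0898; Δ=(0.7180−7.0248)/(185.1300−141.3720)=-0.1441; B=V−Δ·S=26.3466
Node (0,0) S=153.0000: V=(p*·2.0898+(1−p*)·11.0312)/1.04=3.9935; Δ=(2.0898−11.0312)/(168.3000−128.5200)=-0.2248; B=V−Δ·S=38.3834
Check: Δ(0,0)·S0 + B(0,0) = 3.9935 = V0.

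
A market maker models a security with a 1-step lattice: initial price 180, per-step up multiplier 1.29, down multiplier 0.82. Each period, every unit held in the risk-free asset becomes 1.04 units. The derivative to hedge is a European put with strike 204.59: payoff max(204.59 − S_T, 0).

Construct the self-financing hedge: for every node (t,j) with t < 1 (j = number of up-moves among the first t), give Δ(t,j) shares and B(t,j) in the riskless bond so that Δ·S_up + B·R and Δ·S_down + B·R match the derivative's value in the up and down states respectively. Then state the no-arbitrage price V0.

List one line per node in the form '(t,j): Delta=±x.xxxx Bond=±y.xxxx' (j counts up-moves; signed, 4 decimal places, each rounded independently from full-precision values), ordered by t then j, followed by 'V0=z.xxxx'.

Since d<R<u, set p* = (R−d)/(u−d) = 0.4681; price each node as the discounted p*-expectation of its children.
At expiry t=1: V(1,0)=56.9900, V(1,1)=0.0000
Node (0,0) S=180.0000: V=(p*·0.0000+(1−p*)·56.9900)/1.04=29.1479; Δ=(0.0000−56.9900)/(232.2000−147.6000)=-0.6736; B=V−Δ·S=150.4032
Self-financing check: at every node Δ·S+B equals the discounted successor values.

(0,0): Delta=-0.6736 Bond=150.4032
V0=29.1479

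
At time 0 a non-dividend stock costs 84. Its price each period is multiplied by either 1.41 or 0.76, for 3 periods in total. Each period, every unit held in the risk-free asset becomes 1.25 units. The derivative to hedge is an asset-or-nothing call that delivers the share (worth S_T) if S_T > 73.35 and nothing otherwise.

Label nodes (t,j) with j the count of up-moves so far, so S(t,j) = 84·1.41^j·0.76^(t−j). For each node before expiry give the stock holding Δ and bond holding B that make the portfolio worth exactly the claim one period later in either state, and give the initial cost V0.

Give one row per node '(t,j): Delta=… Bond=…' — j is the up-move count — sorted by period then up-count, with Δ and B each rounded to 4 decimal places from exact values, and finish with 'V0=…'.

(0,0): Delta=1.2752 Bond=-28.1982
(1,0): Delta=1.8446 Bond=-71.5969
(1,1): Delta=1.1750 Bond=-23.3786
(2,0): Delta=0.0000 Bond=0.0000
(2,1): Delta=2.1692 Bond=-118.7193
(2,2): Delta=1.0000 Bond=0.0000
V0=78.9187

No-arbitrage ⇒ martingale measure with p* = (R−d)/(u−d) = 0.7538.
At expiry t=3: V(3,0)=0.0000, V(3,1)=0.0000, V(3,2)=126.9203, V(3,3)=235.4706
(2,0): S=48.5184. Δ = (V_up−V_dn)/(S_up−S_dn) = (0.0000−0.0000)/(68.4109−36.8740) = 0.0000. V = [p*·0.0000 + (1−p*)·0.0000]/1.25 = 0.0000. B = V − Δ·S = 0.0000.
(2,1): S=90.0144. Δ = (V_up−V_dn)/(S_up−S_dn) = (126.9203−0.0000)/(126.9203−68.4109) = 2.1692. V = [p*·126.9203 + (1−p*)·0.0000]/1.25 = 76.5427. B = V − Δ·S = -118.7193.
(2,2): S=167.0004. Δ = (V_up−V_dn)/(S_up−S_dn) = (235.4706−126.9203)/(235.4706−126.9203) = 1.0000. V = [p*·235.4706 + (1−p*)·126.9203]/1.25 = 167.0004. B = V − Δ·S = 0.0000.
(1,0): S=63.8400. Δ = (V_up−V_dn)/(S_up−S_dn) = (76.5427−0.0000)/(90.0144−48.5184) = 1.8446. V = [p*·76.5427 + (1−p*)·0.0000]/1.25 = 46.1611. B = V − Δ·S = -71.5969.
(1,1): S=118.4400. Δ = (V_up−V_dn)/(S_up−S_dn) = (167.0004−76.5427)/(167.0004−90.0144) = 1.1750. V = [p*·167.0004 + (1−p*)·76.5427]/1.25 = 115.7871. B = V − Δ·S = -23.3786.
(0,0): S=84.0000. Δ = (V_up−V_dn)/(S_up−S_dn) = (115.7871−46.1611)/(118.4400−63.8400) = 1.2752. V = [p*·115.7871 + (1−p*)·46.1611]/1.25 = 78.9187. B = V − Δ·S = -28.1982.
Root portfolio cost Δ·84+B reproduces V0=78.9187.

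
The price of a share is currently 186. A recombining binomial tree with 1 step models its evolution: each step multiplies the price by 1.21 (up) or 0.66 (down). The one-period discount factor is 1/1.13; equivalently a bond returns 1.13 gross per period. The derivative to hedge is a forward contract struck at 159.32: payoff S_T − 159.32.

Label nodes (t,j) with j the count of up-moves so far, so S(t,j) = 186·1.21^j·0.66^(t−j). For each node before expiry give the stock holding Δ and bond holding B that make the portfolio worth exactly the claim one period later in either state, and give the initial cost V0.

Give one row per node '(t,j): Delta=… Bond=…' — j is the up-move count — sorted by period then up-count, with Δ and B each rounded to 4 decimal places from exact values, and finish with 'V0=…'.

Risk-neutral probability p* = (R−d)/(u−d) = (1.13−0.66)/(1.21−0.66) = 0.8545.
Terminal values V(1,·): V(1,0)=-36.5600, V(1,1)=65.7400
(0,0): S=186.0000. Δ = (V_up−V_dn)/(S_up−S_dn) = (65.7400−-36.5600)/(225.0600−122.7600) = 1.0000. V = [p*·65.7400 + (1−p*)·-36.5600]/1.13 = 45.0088. B = V − Δ·S = -140.9912.
The time-0 hedge costs 45.0088, which is the no-arbitrage price.

(0,0): Delta=1.0000 Bond=-140.9912
V0=45.0088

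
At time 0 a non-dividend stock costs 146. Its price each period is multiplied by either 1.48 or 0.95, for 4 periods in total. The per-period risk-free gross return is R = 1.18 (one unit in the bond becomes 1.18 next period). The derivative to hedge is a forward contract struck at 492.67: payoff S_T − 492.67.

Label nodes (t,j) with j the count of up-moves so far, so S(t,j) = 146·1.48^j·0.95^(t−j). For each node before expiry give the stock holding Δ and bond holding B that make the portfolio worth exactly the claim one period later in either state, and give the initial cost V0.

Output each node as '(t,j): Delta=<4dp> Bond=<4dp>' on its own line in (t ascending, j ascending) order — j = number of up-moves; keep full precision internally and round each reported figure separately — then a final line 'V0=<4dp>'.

(0,0): Delta=1.0000 Bond=-254.1137
(1,0): Delta=1.0000 Bond=-299.8542
(1,1): Delta=1.0000 Bond=-299.8542
(2,0): Delta=1.0000 Bond=-353.8279
(2,1): Delta=1.0000 Bond=-353.8279
(2,2): Delta=1.0000 Bond=-353.8279
(3,0): Delta=1.0000 Bond=-417.5169
(3,1): Delta=1.0000 Bond=-417.5169
(3,2): Delta=1.0000 Bond=-417.5169
(3,3): Delta=1.0000 Bond=-417.5169
V0=-108.1137

Risk-neutral probability p* = (R−d)/(u−d) = (1.18−0.95)/(1.48−0.95) = 0.4340.
Terminal values V(4,·): V(4,0)=-373.7521, V(4,1)=-307.4084, V(4,2)=-204.0519, V(4,3)=-43.0334, V(4,4)=207.8164
Node (3,0) S=125.1767: V=(p*·-307.4084+(1−p*)·-373.7521)/1.18=-292.3402; Δ=(-307.4084−-373.7521)/(185.2616−118.9179)=1.0000; B=V−Δ·S=-417.5169
Node (3,1) S=195.0122: V=(p*·-204.0519+(1−p*)·-307.4084)/1.18=-222.5047; Δ=(-204.0519−-307.4084)/(288.6181−185.2616)=1.0000; B=V−Δ·S=-417.5169
Node (3,2) S=303.8085: V=(p*·-43.0334+(1−p*)·-204.0519)/1.18=-113.7085; Δ=(-43.0334−-204.0519)/(449.6366−288.6181)=1.0000; B=V−Δ·S=-417.5169
Node (3,3) S=473.3016: V=(p*·207.8164+(1−p*)·-43.0334)/1.18=55.7847; Δ=(207.8164−-43.0334)/(700.4864−449.6366)=1.0000; B=V−Δ·S=-417.5169
Node (2,0) S=131.7650: V=(p*·-222.5047+(1−p*)·-292.3402)/1.18=-222.0629; Δ=(-222.5047−-292.3402)/(195.0122−125.1767)=1.0000; B=V−Δ·S=-353.8279
Node (2,1) S=205.2760: V=(p*·-113.7085+(1−p*)·-222.5047)/1.18=-148.5519; Δ=(-113.7085−-222.5047)/(303.8085−195.0122)=1.0000; B=V−Δ·S=-353.8279
Node (2,2) S=319.7984: V=(p*·55.7847+(1−p*)·-113.7085)/1.18=-34.0295; Δ=(55.7847−-113.7085)/(473.3016−303.8085)=1.0000; B=V−Δ·S=-353.8279
Node (1,0) S=138.7000: V=(p*·-148.5519+(1−p*)·-222.0629)/1.18=-161.1542; Δ=(-148.5519−-222.0629)/(205.2760−131.7650)=1.0000; B=V−Δ·S=-299.8542
Node (1,1) S=216.0800: V=(p*·-34.0295+(1−p*)·-148.5519)/1.18=-83.7742; Δ=(-34.0295−-148.5519)/(319.7984−205.2760)=1.0000; B=V−Δ·S=-299.8542
Node (0,0) S=146.0000: V=(p*·-83.7742+(1−p*)·-161.1542)/1.18=-108.1137; Δ=(-83.7742−-161.1542)/(216.0800−138.7000)=1.0000; B=V−Δ·S=-254.1137
Each (Δ,B) replicates both successor values, so the strategy is self-financing and V0 is arbitrage-free.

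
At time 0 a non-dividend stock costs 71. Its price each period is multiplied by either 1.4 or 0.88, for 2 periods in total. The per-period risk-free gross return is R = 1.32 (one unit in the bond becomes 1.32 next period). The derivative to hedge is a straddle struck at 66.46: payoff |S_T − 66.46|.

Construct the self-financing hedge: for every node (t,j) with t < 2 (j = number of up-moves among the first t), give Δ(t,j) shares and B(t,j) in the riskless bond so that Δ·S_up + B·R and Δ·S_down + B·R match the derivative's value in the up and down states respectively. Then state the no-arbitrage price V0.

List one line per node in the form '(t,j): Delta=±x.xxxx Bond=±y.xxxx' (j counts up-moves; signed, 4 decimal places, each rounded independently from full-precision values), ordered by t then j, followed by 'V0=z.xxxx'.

(0,0): Delta=0.9275 Bond=-32.6859
(1,0): Delta=0.2935 Bond=-3.5284
(1,1): Delta=1.0000 Bond=-50.3485
V0=33.1690

Under the risk-neutral measure, an up-move has probability p* = (R−d)/(u−d) = 0.8462 and values discount at R = 1.32.
Payoff layer (t=2): V(2,0)=11.4776, V(2,1)=21.0120, V(2,2)=72.7000
(1,0): S=62.4800. Δ = (V_up−V_dn)/(S_up−S_dn) = (21.0120−11.4776)/(87.4720−54.9824) = 0.2935. V = [p*·21.0120 + (1−p*)·11.4776]/1.32 = 14.8069. B = V − Δ·S = -3.5284.
(1,1): S=99.4000. Δ = (V_up−V_dn)/(S_up−S_dn) = (72.7000−21.0120)/(139.1600−87.4720) = 1.0000. V = [p*·72.7000 + (1−p*)·21.0120]/1.32 = 49.0515. B = V − Δ·S = -50.3485.
(0,0): S=71.0000. Δ = (V_up−V_dn)/(S_up−S_dn) = (49.0515−14.8069)/(99.4000−62.4800) = 0.9275. V = [p*·49.0515 + (1−p*)·14.8069]/1.32 = 33.1690. B = V − Δ·S = -32.6859.
Each (Δ,B) replicates both successor values, so the strategy is self-financing and V0 is arbitrage-free.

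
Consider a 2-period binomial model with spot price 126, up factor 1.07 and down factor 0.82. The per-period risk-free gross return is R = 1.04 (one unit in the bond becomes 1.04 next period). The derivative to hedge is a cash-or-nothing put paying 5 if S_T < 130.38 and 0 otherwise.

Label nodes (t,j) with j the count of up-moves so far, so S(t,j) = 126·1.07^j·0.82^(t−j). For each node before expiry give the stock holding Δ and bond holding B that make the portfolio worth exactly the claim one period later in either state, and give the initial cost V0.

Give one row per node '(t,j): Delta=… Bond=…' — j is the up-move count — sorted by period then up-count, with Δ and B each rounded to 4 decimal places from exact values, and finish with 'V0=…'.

The replicating-portfolio and risk-neutral prices coincide; use p* = (1.04−0.82)/(1.07−0.82) = 0.8800 for the latter.
At expiry t=2: V(2,0)=5.0000, V(2,1)=5.0000, V(2,2)=0.0000
  t=1,j=0: stock 103.3200 → up 110.5524 (V=5.0000), down 84.7224 (V=5.0000). Price 4.8077; hedge Δ=0.0000, bond B=4.8077.
  t=1,j=1: stock 134.8200 → up 144.2574 (V=0.0000), down 110.5524 (V=5.0000). Price 0.5769; hedge Δ=-0.1483, bond B=20.5769.
  t=0,j=0: stock 126.0000 → up 134.8200 (V=0.5769), down 103.3200 (V=4.8077). Price 1.0429; hedge Δ=-0.1343, bond B=17.9660.
The time-0 hedge costs 1.0429, which is the no-arbitrage price.

(0,0): Delta=-0.1343 Bond=17.9660
(1,0): Delta=0.0000 Bond=4.8077
(1,1): Delta=-0.1483 Bond=20.5769
V0=1.0429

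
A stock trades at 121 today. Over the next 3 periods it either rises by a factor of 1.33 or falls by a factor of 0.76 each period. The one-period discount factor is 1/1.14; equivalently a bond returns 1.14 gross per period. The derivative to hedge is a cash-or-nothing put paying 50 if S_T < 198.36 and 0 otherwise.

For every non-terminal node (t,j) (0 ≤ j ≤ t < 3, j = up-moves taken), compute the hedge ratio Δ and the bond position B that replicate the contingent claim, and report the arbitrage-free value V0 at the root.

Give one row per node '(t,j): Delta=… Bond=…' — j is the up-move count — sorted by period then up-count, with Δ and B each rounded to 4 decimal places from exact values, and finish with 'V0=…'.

Risk-neutral probability p* = (R−d)/(u−d) = (1.14−0.76)/(1.33−0.76) = 0.6667.
Terminal values V(3,·): V(3,0)=50.0000, V(3,1)=50.0000, V(3,2)=50.0000, V(3,3)=0.0000
(2,0): S=69.8896. Δ = (V_up−V_dn)/(S_up−S_dn) = (50.0000−50.0000)/(92.9532−53.1161) = 0.0000. V = [p*·50.0000 + (1−p*)·50.0000]/1.14 = 43.8596. B = V − Δ·S = 43.8596.
(2,1): S=122.3068. Δ = (V_up−V_dn)/(S_up−S_dn) = (50.0000−50.0000)/(162.6680−92.9532) = 0.0000. V = [p*·50.0000 + (1−p*)·50.0000]/1.14 = 43.8596. B = V − Δ·S = 43.8596.
(2,2): S=214.0369. Δ = (V_up−V_dn)/(S_up−S_dn) = (0.0000−50.0000)/(284.6691−162.6680) = -0.4098. V = [p*·0.0000 + (1−p*)·50.0000]/1.14 = 14.6199. B = V − Δ·S = 102.3392.
(1,0): S=91.9600. Δ = (V_up−V_dn)/(S_up−S_dn) = (43.8596−43.8596)/(122.3068−69.8896) = 0.0000. V = [p*·43.8596 + (1−p*)·43.8596]/1.14 = 38.4734. B = V − Δ·S = 38.4734.
(1,1): S=160.9300. Δ = (V_up−V_dn)/(S_up−S_dn) = (14.6199−43.8596)/(214.0369−122.3068) = -0.3188. V = [p*·14.6199 + (1−p*)·43.8596]/1.14 = 21.3741. B = V − Δ·S = 72.6719.
(0,0): S=121.0000. Δ = (V_up−V_dn)/(S_up−S_dn) = (21.3741−38.4734)/(160.9300−91.9600) = -0.2479. V = [p*·21.3741 + (1−p*)·38.4734]/1.14 = 23.7490. B = V − Δ·S = 53.7477.
Each (Δ,B) replicates both successor values, so the strategy is self-financing and V0 is arbitrage-free.

(0,0): Delta=-0.2479 Bond=53.7477
(1,0): Delta=0.0000 Bond=38.4734
(1,1): Delta=-0.3188 Bond=72.6719
(2,0): Delta=0.0000 Bond=43.8596
(2,1): Delta=0.0000 Bond=43.8596
(2,2): Delta=-0.4098 Bond=102.3392
V0=23.7490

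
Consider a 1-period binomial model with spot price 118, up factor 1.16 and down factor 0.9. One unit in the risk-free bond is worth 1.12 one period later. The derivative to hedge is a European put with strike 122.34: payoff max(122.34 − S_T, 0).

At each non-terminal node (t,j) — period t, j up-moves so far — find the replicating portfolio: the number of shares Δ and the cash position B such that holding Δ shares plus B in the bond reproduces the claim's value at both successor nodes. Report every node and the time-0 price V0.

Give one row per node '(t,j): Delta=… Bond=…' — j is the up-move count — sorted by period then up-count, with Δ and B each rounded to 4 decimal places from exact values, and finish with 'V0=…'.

The replicating-portfolio and risk-neutral prices coincide; use p* = (1.12−0.9)/(1.16−0.9) = 0.8462 for the latter.
At expiry t=1: V(1,0)=16.1400, V(1,1)=0.0000
Node (0,0) S=118.0000: V=(p*·0.0000+(1−p*)·16.1400)/1.12=2.2170; Δ=(0.0000−16.1400)/(136.8800−106.2000)=-0.5261; B=V−Δ·S=64.2940
Self-financing check: at every node Δ·S+B equals the discounted successor values.

(0,0): Delta=-0.5261 Bond=64.2940
V0=2.2170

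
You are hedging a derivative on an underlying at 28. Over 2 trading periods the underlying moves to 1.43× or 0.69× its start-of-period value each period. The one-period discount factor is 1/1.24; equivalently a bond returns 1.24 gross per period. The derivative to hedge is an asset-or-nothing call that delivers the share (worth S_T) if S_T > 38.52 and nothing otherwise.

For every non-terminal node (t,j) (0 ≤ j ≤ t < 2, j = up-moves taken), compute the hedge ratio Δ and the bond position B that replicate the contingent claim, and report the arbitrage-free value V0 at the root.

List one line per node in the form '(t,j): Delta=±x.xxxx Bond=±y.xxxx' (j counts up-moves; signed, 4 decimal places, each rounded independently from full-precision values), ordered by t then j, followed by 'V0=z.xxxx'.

(0,0): Delta=1.6563 Bond=-25.8069
(1,0): Delta=0.0000 Bond=0.0000
(1,1): Delta=1.9324 Bond=-43.0552
V0=20.5707

Risk-neutral probability p* = (R−d)/(u−d) = (1.24−0.69)/(1.43−0.69) = 0.7432.
Terminal values V(2,·): V(2,0)=0.0000, V(2,1)=0.0000, V(2,2)=57.2572
  t=1,j=0: stock 19.3200 → up 27.6276 (V=0.0000), down 13.3308 (V=0.0000). Price 0.0000; hedge Δ=0.0000, bond B=0.0000.
  t=1,j=1: stock 40.0400 → up 57.2572 (V=57.2572), down 27.6276 (V=0.0000). Price 34.3194; hedge Δ=1.9324, bond B=-43.0552.
  t=0,j=0: stock 28.0000 → up 40.0400 (V=34.3194), down 19.3200 (V=0.0000). Price 20.5707; hedge Δ=1.6563, bond B=-25.8069.
Root portfolio cost Δ·28+B reproduces V0=20.5707.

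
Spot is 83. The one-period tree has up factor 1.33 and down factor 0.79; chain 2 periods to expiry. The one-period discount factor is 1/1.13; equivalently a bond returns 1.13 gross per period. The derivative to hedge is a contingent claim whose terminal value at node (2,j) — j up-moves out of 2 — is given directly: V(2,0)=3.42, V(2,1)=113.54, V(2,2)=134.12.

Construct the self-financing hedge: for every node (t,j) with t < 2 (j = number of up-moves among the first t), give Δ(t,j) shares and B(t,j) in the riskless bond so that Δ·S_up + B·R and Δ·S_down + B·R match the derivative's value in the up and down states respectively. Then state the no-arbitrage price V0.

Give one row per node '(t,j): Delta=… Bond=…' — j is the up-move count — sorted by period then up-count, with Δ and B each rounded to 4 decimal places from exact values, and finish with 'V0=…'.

The replicating-portfolio and risk-neutral prices coincide; use p* = (1.13−0.79)/(1.33−0.79) = 0.6296 for the latter.
Terminal payoffs: V(2,0)=3.4200, V(2,1)=113.5400, V(2,2)=134.1200
(1,0): S=65.5700. Δ = (V_up−V_dn)/(S_up−S_dn) = (113.5400−3.4200)/(87.2081−51.8003) = 3.1100. V = [p*·113.5400 + (1−p*)·3.4200]/1.13 = 64.3848. B = V − Δ·S = -139.5411.
(1,1): S=110.3900. Δ = (V_up−V_dn)/(S_up−S_dn) = (134.1200−113.5400)/(146.8187−87.2081) = 0.3452. V = [p*·134.1200 + (1−p*)·113.5400]/1.13 = 111.9449. B = V − Δ·S = 73.8338.
(0,0): S=83.0000. Δ = (V_up−V_dn)/(S_up−S_dn) = (111.9449−64.3848)/(110.3900−65.5700) = 1.0611. V = [p*·111.9449 + (1−p*)·64.3848]/1.13 = 83.4779. B = V − Δ·S = -4.5964.
Each (Δ,B) replicates both successor values, so the strategy is self-financing and V0 is arbitrage-free.

(0,0): Delta=1.0611 Bond=-4.5964
(1,0): Delta=3.1100 Bond=-139.5411
(1,1): Delta=0.3452 Bond=73.8338
V0=83.4779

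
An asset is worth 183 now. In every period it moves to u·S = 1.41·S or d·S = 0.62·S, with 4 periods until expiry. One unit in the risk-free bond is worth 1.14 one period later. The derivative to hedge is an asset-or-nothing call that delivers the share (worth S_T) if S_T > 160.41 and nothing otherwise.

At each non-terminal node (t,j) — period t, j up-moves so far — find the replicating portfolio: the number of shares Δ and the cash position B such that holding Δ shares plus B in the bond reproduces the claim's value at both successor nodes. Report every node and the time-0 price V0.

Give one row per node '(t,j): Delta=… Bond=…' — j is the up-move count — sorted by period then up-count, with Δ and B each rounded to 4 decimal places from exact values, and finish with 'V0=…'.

(0,0): Delta=1.1993 Bond=-65.6532
(1,0): Delta=1.1830 Bond=-72.9966
(1,1): Delta=1.2030 Bond=-75.8042
(2,0): Delta=0.0000 Bond=0.0000
(2,1): Delta=1.4531 Bond=-126.4245
(2,2): Delta=1.1459 Bond=-65.6435
(3,0): Delta=0.0000 Bond=0.0000
(3,1): Delta=0.0000 Bond=0.0000
(3,2): Delta=1.7848 Bond=-218.9575
(3,3): Delta=1.0000 Bond=0.0000
V0=153.8107

Risk-neutral probability p* = (R−d)/(u−d) = (1.14−0.62)/(1.41−0.62) = 0.6582.
Payoff layer (t=4): V(4,0)=0.0000, V(4,1)=0.0000, V(4,2)=0.0000, V(4,3)=318.0535, V(4,4)=723.3151
(3,0): S=43.6140. Δ = (V_up−V_dn)/(S_up−S_dn) = (0.0000−0.0000)/(61.4958−27.0407) = 0.0000. V = [p*·0.0000 + (1−p*)·0.0000]/1.14 = 0.0000. B = V − Δ·S = 0.0000.
(3,1): S=99.1867. Δ = (V_up−V_dn)/(S_up−S_dn) = (0.0000−0.0000)/(139.8533−61.4958) = 0.0000. V = [p*·0.0000 + (1−p*)·0.0000]/1.14 = 0.0000. B = V − Δ·S = 0.0000.
(3,2): S=225.5698. Δ = (V_up−V_dn)/(S_up−S_dn) = (318.0535−0.0000)/(318.0535−139.8533) = 1.7848. V = [p*·318.0535 + (1−p*)·0.0000]/1.14 = 183.6418. B = V − Δ·S = -218.9575.
(3,3): S=512.9894. Δ = (V_up−V_dn)/(S_up−S_dn) = (723.3151−318.0535)/(723.3151−318.0535) = 1.0000. V = [p*·723.3151 + (1−p*)·318.0535]/1.14 = 512.9894. B = V − Δ·S = 0.0000.
(2,0): S=70.3452. Δ = (V_up−V_dn)/(S_up−S_dn) = (0.0000−0.0000)/(99.1867−43.6140) = 0.0000. V = [p*·0.0000 + (1−p*)·0.0000]/1.14 = 0.0000. B = V − Δ·S = 0.0000.
(2,1): S=159.9786. Δ = (V_up−V_dn)/(S_up−S_dn) = (183.6418−0.0000)/(225.5698−99.1867) = 1.4531. V = [p*·183.6418 + (1−p*)·0.0000]/1.14 = 106.0335. B = V − Δ·S = -126.4245.
(2,2): S=363.8223. Δ = (V_up−V_dn)/(S_up−S_dn) = (512.9894−183.6418)/(512.9894−225.5698) = 1.1459. V = [p*·512.9894 + (1−p*)·183.6418]/1.14 = 351.2523. B = V − Δ·S = -65.6435.
(1,0): S=113.4600. Δ = (V_up−V_dn)/(S_up−S_dn) = (106.0335−0.0000)/(159.9786−70.3452) = 1.1830. V = [p*·106.0335 + (1−p*)·0.0000]/1.14 = 61.2230. B = V − Δ·S = -72.9966.
(1,1): S=258.0300. Δ = (V_up−V_dn)/(S_up−S_dn) = (351.2523−106.0335)/(363.8223−159.9786) = 1.2030. V = [p*·351.2523 + (1−p*)·106.0335]/1.14 = 234.5994. B = V − Δ·S = -75.8042.
(0,0): S=183.0000. Δ = (V_up−V_dn)/(S_up−S_dn) = (234.5994−61.2230)/(258.0300−113.4600) = 1.1993. V = [p*·234.5994 + (1−p*)·61.2230]/1.14 = 153.8107. B = V − Δ·S = -65.6532.
Root portfolio cost Δ·183+B reproduces V0=153.8107.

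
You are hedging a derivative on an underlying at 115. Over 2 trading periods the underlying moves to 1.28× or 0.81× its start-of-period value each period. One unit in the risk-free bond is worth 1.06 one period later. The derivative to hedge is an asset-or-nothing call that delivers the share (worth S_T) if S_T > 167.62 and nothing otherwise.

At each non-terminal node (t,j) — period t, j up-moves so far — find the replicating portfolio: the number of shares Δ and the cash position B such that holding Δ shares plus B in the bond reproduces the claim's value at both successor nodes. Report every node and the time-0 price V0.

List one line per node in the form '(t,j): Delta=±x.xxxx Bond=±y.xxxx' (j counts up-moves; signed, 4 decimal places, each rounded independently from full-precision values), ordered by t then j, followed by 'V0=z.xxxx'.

(0,0): Delta=1.7493 Bond=-153.7218
(1,0): Delta=0.0000 Bond=0.0000
(1,1): Delta=2.7234 Bond=-306.3367
V0=47.4450

Under the risk-neutral measure, an up-move has probability p* = (R−d)/(u−d) = 0.5319 and values discount at R = 1.06.
Terminal payoffs: V(2,0)=0.0000, V(2,1)=0.0000, V(2,2)=188.4160
  t=1,j=0: stock 93.1500 → up 119.2320 (V=0.0000), down 75.4515 (V=0.0000). Price 0.0000; hedge Δ=0.0000, bond B=0.0000.
  t=1,j=1: stock 147.2000 → up 188.4160 (V=188.4160), down 119.2320 (V=0.0000). Price 94.5484; hedge Δ=2.7234, bond B=-306.3367.
  t=0,j=0: stock 115.0000 → up 147.2000 (V=94.5484), down 93.1500 (V=0.0000). Price 47.4450; hedge Δ=1.7493, bond B=-153.7218.
Check: Δ(0,0)·S0 + B(0,0) = 47.4450 = V0.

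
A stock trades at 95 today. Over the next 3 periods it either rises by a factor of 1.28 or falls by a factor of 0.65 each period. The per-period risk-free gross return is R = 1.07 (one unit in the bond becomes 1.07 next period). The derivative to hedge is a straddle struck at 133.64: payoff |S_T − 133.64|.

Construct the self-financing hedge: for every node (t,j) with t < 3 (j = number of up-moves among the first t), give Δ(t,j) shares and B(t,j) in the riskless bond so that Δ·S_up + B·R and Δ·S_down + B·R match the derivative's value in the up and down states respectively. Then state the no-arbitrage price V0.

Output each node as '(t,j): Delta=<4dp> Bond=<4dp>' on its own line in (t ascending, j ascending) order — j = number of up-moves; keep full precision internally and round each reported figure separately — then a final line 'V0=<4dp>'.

(0,0): Delta=-0.1492 Bond=59.9876
(1,0): Delta=-1.0000 Bond=116.7264
(1,1): Delta=0.0669 Bond=37.9170
(2,0): Delta=-1.0000 Bond=124.8972
(2,1): Delta=-1.0000 Bond=124.8972
(2,2): Delta=0.3378 Bond=-1.5919
V0=45.8178

Risk-neutral probability p* = (R−d)/(u−d) = (1.07−0.65)/(1.28−0.65) = 0.6667.
At expiry t=3: V(3,0)=107.5506, V(3,1)=82.2640, V(3,2)=32.4688, V(3,3)=65.5894
  t=2,j=0: stock 40.1375 → up 51.3760 (V=82.2640), down 26.0894 (V=107.5506). Price 84.7597; hedge Δ=-1.0000, bond B=124.8972.
  t=2,j=1: stock 79.0400 → up 101.1712 (V=32.4688), down 51.3760 (V=82.2640). Price 45.8572; hedge Δ=-1.0000, bond B=124.8972.
  t=2,j=2: stock 155.6480 → up 199.2294 (V=65.5894), down 101.1712 (V=32.4688). Price 50.9806; hedge Δ=0.3378, bond B=-1.5919.
  t=1,j=0: stock 61.7500 → up 79.0400 (V=45.8572), down 40.1375 (V=84.7597). Price 54.9764; hedge Δ=-1.0000, bond B=116.7264.
  t=1,j=1: stock 121.6000 → up 155.6480 (V=50.9806), down 79.0400 (V=45.8572). Price 46.0493; hedge Δ=0.0669, bond B=37.9170.
  t=0,j=0: stock 95.0000 → up 121.6000 (V=46.0493), down 61.7500 (V=54.9764). Price 45.8178; hedge Δ=-0.1492, bond B=59.9876.
Each (Δ,B) replicates both successor values, so the strategy is self-financing and V0 is arbitrage-free.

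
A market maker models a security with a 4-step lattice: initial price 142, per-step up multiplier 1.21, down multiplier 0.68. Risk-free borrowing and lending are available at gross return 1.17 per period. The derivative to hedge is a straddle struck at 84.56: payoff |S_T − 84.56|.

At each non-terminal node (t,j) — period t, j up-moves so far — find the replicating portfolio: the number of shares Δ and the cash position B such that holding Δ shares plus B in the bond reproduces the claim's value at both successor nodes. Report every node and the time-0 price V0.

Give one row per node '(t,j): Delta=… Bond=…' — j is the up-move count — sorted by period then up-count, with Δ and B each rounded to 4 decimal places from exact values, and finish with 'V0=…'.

(0,0): Delta=0.9918 Bond=-43.9112
(1,0): Delta=0.8745 Bond=-40.0473
(1,1): Delta=0.9972 Bond=-52.3009
(2,0): Delta=-0.4744 Bond=41.7139
(2,1): Delta=0.9364 Bond=-54.0855
(2,2): Delta=1.0000 Bond=-61.7722
(3,0): Delta=-1.0000 Bond=72.2735
(3,1): Delta=-0.4503 Bond=46.8895
(3,2): Delta=1.0000 Bond=-72.2735
(3,3): Delta=1.0000 Bond=-72.2735
V0=96.9282

Since d<R<u, set p* = (R−d)/(u−d) = 0.9245; price each node as the discounted p*-expectation of its children.
Terminal values V(4,·): V(4,0)=54.1984, V(4,1)=30.5343, V(4,2)=11.5740, V(4,3)=86.5019, V(4,4)=219.8296
(3,0): S=44.6493. Δ = (V_up−V_dn)/(S_up−S_dn) = (30.5343−54.1984)/(54.0257−30.3616) = -1.0000. V = [p*·30.5343 + (1−p*)·54.1984]/1.17 = 27.6242. B = V − Δ·S = 72.2735.
(3,1): S=79.4496. Δ = (V_up−V_dn)/(S_up−S_dn) = (11.5740−30.5343)/(96.1340−54.0257) = -0.4503. V = [p*·11.5740 + (1−p*)·30.5343]/1.17 = 11.1153. B = V − Δ·S = 46.8895.
(3,2): S=141.3735. Δ = (V_up−V_dn)/(S_up−S_dn) = (86.5019−11.5740)/(171.0619−96.1340) = 1.0000. V = [p*·86.5019 + (1−p*)·11.5740]/1.17 = 69.1000. B = V − Δ·S = -72.2735.
(3,3): S=251.5617. Δ = (V_up−V_dn)/(S_up−S_dn) = (219.8296−86.5019)/(304.3896−171.0619) = 1.0000. V = [p*·219.8296 + (1−p*)·86.5019]/1.17 = 179.2882. B = V − Δ·S = -72.2735.
(2,0): S=65.6608. Δ = (V_up−V_dn)/(S_up−S_dn) = (11.1153−27.6242)/(79.4496−44.6493) = -0.4744. V = [p*·11.1153 + (1−p*)·27.6242]/1.17 = 10.5652. B = V − Δ·S = 41.7139.
(2,1): S=116.8376. Δ = (V_up−V_dn)/(S_up−S_dn) = (69.1000−11.1153)/(141.3735−79.4496) = 0.9364. V = [p*·69.1000 + (1−p*)·11.1153]/1.17 = 55.3195. B = V − Δ·S = -54.0855.
(2,2): S=207.9022. Δ = (V_up−V_dn)/(S_up−S_dn) = (179.2882−69.1000)/(251.5617−141.3735) = 1.0000. V = [p*·179.2882 + (1−p*)·69.1000]/1.17 = 146.1300. B = V − Δ·S = -61.7722.
(1,0): S=96.5600. Δ = (V_up−V_dn)/(S_up−S_dn) = (55.3195−10.5652)/(116.8376−65.6608) = 0.8745. V = [p*·55.3195 + (1−p*)·10.5652]/1.17 = 44.3947. B = V − Δ·S = -40.0473.
(1,1): S=171.8200. Δ = (V_up−V_dn)/(S_up−S_dn) = (146.1300−55.3195)/(207.9022−116.8376) = 0.9972. V = [p*·146.1300 + (1−p*)·55.3195]/1.17 = 119.0396. B = V − Δ·S = -52.3009.
(0,0): S=142.0000. Δ = (V_up−V_dn)/(S_up−S_dn) = (119.0396−44.3947)/(171.8200−96.5600) = 0.9918. V = [p*·119.0396 + (1−p*)·44.3947]/1.17 = 96.9282. B = V − Δ·S = -43.9112.
Self-financing check: at every node Δ·S+B equals the discounted successor values.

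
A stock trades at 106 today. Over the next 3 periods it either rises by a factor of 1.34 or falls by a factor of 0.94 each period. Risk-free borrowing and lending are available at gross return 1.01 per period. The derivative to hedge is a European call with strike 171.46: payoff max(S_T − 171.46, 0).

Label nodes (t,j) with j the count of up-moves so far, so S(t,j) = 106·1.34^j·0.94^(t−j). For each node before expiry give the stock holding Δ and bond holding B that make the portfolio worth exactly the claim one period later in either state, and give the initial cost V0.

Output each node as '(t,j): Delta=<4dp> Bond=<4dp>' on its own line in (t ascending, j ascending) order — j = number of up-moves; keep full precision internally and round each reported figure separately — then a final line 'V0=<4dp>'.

Under the risk-neutral measure, an up-move has probability p* = (R−d)/(u−d) = 0.1750 and values discount at R = 1.01.
Terminal payoffs: V(3,0)=0.0000, V(3,1)=0.0000, V(3,2)=7.4536, V(3,3)=83.5870
(2,0): S=93.6616. Δ = (V_up−V_dn)/(S_up−S_dn) = (0.0000−0.0000)/(125.5065−88.0419) = 0.0000. V = [p*·0.0000 + (1−p*)·0.0000]/1.01 = 0.0000. B = V − Δ·S = 0.0000.
(2,1): S=133.5176. Δ = (V_up−V_dn)/(S_up−S_dn) = (7.4536−0.0000)/(178.9136−125.5065) = 0.1396. V = [p*·7.4536 + (1−p*)·0.0000]/1.01 = 1.2915. B = V − Δ·S = -17.3425.
(2,2): S=190.3336. Δ = (V_up−V_dn)/(S_up−S_dn) = (83.5870−7.4536)/(255.0470−178.9136) = 1.0000. V = [p*·83.5870 + (1−p*)·7.4536]/1.01 = 20.5712. B = V − Δ·S = -169.7624.
(1,0): S=99.6400. Δ = (V_up−V_dn)/(S_up−S_dn) = (1.2915−0.0000)/(133.5176−93.6616) = 0.0324. V = [p*·1.2915 + (1−p*)·0.0000]/1.01 = 0.2238. B = V − Δ·S = -3.0049.
(1,1): S=142.0400. Δ = (V_up−V_dn)/(S_up−S_dn) = (20.5712−1.2915)/(190.3336−133.5176) = 0.3393. V = [p*·20.5712 + (1−p*)·1.2915]/1.01 = 4.6192. B = V − Δ·S = -43.5802.
(0,0): S=106.0000. Δ = (V_up−V_dn)/(S_up−S_dn) = (4.6192−0.2238)/(142.0400−99.6400) = 0.1037. V = [p*·4.6192 + (1−p*)·0.2238]/1.01 = 0.9831. B = V − Δ·S = -10.0055.
Self-financing check: at every node Δ·S+B equals the discounted successor values.

(0,0): Delta=0.1037 Bond=-10.0055
(1,0): Delta=0.0324 Bond=-3.0049
(1,1): Delta=0.3393 Bond=-43.5802
(2,0): Delta=0.0000 Bond=0.0000
(2,1): Delta=0.1396 Bond=-17.3425
(2,2): Delta=1.0000 Bond=-169.7624
V0=0.9831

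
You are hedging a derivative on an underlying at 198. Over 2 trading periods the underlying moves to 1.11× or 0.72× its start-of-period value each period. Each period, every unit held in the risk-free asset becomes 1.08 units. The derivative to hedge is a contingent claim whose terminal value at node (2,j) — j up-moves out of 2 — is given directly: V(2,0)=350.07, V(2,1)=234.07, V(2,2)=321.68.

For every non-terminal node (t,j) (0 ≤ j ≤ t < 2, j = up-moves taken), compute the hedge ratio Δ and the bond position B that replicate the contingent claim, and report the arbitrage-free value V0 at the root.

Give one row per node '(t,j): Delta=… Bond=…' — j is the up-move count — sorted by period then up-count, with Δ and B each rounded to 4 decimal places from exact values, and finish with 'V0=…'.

(0,0): Delta=0.8627 Bond=94.4501
(1,0): Delta=-2.0864 Bond=522.4295
(1,1): Delta=1.0221 Bond=66.9708
V0=265.2661

Risk-neutral probability p* = (R−d)/(u−d) = (1.08−0.72)/(1.11−0.72) = 0.9231.
Terminal values V(2,·): V(2,0)=350.0700, V(2,1)=234.0700, V(2,2)=321.6800
Node (1,0) S=142.5600: V=(p*·234.0700+(1−p*)·350.0700)/1.08=224.9936; Δ=(234.0700−350.0700)/(158.2416−102.6432)=-2.0864; B=V−Δ·S=522.4295
Node (1,1) S=219.7800: V=(p*·321.6800+(1−p*)·234.0700)/1.08=291.6118; Δ=(321.6800−234.0700)/(243.9558−158.2416)=1.0221; B=V−Δ·S=66.9708
Node (0,0) S=198.0000: V=(p*·291.6118+(1−p*)·224.9936)/1.08=265.2661; Δ=(291.6118−224.9936)/(219.7800−142.5600)=0.8627; B=V−Δ·S=94.4501
The time-0 hedge costs 265.2661, which is the no-arbitrage price.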